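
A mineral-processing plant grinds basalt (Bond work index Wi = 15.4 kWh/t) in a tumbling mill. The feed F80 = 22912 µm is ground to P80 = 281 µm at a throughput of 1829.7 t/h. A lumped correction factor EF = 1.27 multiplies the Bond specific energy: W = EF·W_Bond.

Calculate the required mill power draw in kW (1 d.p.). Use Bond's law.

P = 18983.6 kW

W = 10·Wi·(P80^(-½) − F80^(-½))
W = 10·15.4·(1/√281 − 1/√22912) = 10·15.4·(0.053049) = 8.1695 kWh/t
Corrected W = EF·W_Bond = 1.27·8.1695 = 10.3752 kWh/t
Mill draw = 10.3752 × 1829.7 = 18983.6 kW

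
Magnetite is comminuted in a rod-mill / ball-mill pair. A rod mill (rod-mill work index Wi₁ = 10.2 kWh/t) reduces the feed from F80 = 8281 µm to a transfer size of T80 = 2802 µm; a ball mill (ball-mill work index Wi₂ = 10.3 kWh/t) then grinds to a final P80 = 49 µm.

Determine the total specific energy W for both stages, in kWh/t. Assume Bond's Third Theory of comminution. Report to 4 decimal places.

W = 10·Wi·(P80^(-½) − F80^(-½))
Stage 1 (8281→2802 µm, Wi₁=10.2): W₁ = 10·10.2·(0.018891 − 0.010989) = 0.8061 kWh/t
Stage 2 (2802→49 µm, Wi₂=10.3): W₂ = 10·10.3·(0.142857 − 0.018891) = 12.7685 kWh/t
W = W₁ + W₂ = 0.8061 + 12.7685 = 13.5745 kWh/t

W = 13.5745 kWh/t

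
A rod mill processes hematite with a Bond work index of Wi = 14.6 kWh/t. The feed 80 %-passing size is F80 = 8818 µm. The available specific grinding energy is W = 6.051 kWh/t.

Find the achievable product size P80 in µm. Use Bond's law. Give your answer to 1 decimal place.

Bond:  W = 10 Wi (1/√P − 1/√F)
⇒ 1/√P80 = W/(10 Wi) + 1/√F80
  = 6.0510/(10·14.6) + 1/√8818 = 0.041445 + 0.010649 = 0.052094
P80 = (1/0.052094)² = 19.1959² = 368.48 µm

P80 = 368.5 µm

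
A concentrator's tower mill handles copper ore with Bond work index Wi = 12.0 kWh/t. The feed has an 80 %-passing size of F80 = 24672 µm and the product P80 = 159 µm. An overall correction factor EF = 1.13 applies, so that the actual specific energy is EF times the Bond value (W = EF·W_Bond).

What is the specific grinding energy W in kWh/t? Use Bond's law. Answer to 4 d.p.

W = 9.8905 kWh/t

Bond: W = 10·Wi·(1/√P80 − 1/√F80)
1/√159 = 0.079305;  1/√24672 = 0.006366
W = 10·12.0·(0.079305 − 0.006366) = 8.7526 kWh/t
With EF = 1.13: W = 8.7526·1.13 = 9.8905 kWh/t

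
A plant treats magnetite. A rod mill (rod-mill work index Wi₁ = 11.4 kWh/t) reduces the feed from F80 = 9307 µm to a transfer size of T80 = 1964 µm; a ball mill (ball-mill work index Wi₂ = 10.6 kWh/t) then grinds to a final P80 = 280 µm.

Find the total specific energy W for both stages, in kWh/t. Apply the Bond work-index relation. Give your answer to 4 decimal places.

W = 5.3335 kWh/t

W = 10·Wi·[P80^(−½) − F80^(−½)]
Stage 1 (9307→1964 µm, Wi₁=11.4): W₁ = 10·11.4·(0.022565 − 0.010366) = 1.3907 kWh/t
Stage 2 (1964→280 µm, Wi₂=10.6): W₂ = 10·10.6·(0.059761 − 0.022565) = 3.9429 kWh/t
W = W₁ + W₂ = 1.3907 + 3.9429 = 5.3335 kWh/t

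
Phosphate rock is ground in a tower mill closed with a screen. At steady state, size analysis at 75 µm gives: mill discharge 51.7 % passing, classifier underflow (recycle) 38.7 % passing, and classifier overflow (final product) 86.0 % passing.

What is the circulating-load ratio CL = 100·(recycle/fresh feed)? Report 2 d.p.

Two-product formula at 75 µm:
d + r·d = r·u + o → r(d−u) = o−d
r = (86.0 − 51.7)/(51.7 − 38.7) = 34.3/13.0 = 2.6385
CL = 100·r = 263.85 %

CL = 263.85 %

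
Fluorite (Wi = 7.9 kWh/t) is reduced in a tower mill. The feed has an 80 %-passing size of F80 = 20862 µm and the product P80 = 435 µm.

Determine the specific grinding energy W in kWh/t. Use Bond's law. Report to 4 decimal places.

Bond: W = 10·Wi·(1/√P80 − 1/√F80)
1/√435 = 0.047946;  1/√20862 = 0.006923
W = 10·7.9·(0.047946 − 0.006923) = 3.2408 kWh/t

W = 3.2408 kWh/t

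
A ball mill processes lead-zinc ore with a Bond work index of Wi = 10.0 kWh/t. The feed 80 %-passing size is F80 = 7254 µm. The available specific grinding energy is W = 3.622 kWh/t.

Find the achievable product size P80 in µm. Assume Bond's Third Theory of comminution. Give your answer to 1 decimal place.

W_Bond = 10·Wi·(1/√P₈₀ − 1/√F₈₀)
⇒ 1/√P80 = W/(10 Wi) + 1/√F80
  = 3.6220/(10·10.0) + 1/√7254 = 0.036220 + 0.011741 = 0.047961
P80 = (1/0.047961)² = 20.8502² = 434.73 µm

P80 = 434.7 µm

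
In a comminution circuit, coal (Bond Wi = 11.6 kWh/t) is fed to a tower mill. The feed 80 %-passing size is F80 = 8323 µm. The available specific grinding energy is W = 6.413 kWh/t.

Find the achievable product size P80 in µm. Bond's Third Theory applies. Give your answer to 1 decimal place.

P80 = 227.9 µm

Bond: W = 10·Wi·(1/√P80 − 1/√F80)
1/√P80 = 1/√F80 + W/(10·Wi)
  = 6.4130/(10·11.6) + 1/√8323 = 0.055284 + 0.010961 = 0.066246
P80 = (1/0.066246)² = 15.0953² = 227.87 µm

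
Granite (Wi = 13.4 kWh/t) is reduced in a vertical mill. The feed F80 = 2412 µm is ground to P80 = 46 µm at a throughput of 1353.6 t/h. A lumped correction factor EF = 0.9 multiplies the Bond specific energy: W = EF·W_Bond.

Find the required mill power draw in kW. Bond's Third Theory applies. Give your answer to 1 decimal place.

P = 20745.1 kW

W = 10 Wi (1/√P80 − 1/√F80)  [Bond]
W = 10·13.4·(1/√46 − 1/√2412) = 10·13.4·(0.127080) = 17.0288 kWh/t
W_actual = 0.9 × 17.0288 = 15.3259 kWh/t
P = W·T = 15.3259·1353.6 = 20745.1 kW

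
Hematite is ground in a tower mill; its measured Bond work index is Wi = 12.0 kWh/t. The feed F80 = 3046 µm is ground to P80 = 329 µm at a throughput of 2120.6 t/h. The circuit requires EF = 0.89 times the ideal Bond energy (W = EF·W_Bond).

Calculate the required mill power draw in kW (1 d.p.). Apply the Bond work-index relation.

P = 8382.7 kW

W = 10·Wi·(P80^(-½) − F80^(-½))
W = 10·12.0·(1/√329 − 1/√3046) = 10·12.0·(0.037013) = 4.4415 kWh/t
W_actual = 0.89 × 4.4415 = 3.9530 kWh/t
P_mill = W·ṁ = 3.9530·2120.6 = 8382.7 kW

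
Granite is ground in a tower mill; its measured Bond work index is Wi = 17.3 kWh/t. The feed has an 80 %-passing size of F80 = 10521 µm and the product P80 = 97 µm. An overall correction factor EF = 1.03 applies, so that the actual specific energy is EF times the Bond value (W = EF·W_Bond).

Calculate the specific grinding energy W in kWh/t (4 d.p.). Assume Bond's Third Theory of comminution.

W = 16.3552 kWh/t

W = 10 Wi (1/√P80 − 1/√F80)  [Bond]
1/√97 = 0.101535;  1/√10521 = 0.009749
W = 10·17.3·(0.101535 − 0.009749) = 15.8789 kWh/t
Apply correction: 15.8789 × 1.03 = 16.3552 kWh/t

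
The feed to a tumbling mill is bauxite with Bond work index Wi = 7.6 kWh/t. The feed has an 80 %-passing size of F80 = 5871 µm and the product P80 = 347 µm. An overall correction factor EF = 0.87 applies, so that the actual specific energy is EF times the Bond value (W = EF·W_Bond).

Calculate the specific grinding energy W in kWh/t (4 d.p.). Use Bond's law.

W = 2.6866 kWh/t

W = 10 Wi (1/√P80 − 1/√F80)  [Bond]
1/√347 = 0.053683;  1/√5871 = 0.013051
W = 10·7.6·(0.053683 − 0.013051) = 3.0880 kWh/t
With EF = 0.87: W = 3.0880·0.87 = 2.6866 kWh/t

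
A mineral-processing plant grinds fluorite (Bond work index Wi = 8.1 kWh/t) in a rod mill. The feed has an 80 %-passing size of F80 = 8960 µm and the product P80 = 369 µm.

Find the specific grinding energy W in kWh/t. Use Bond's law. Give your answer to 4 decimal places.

W = 3.3610 kWh/t

W = 10 Wi (1/√P80 − 1/√F80)  [Bond]
1/√369 = 0.052058;  1/√8960 = 0.010564
W = 10·8.1·(0.052058 − 0.010564) = 3.3610 kWh/t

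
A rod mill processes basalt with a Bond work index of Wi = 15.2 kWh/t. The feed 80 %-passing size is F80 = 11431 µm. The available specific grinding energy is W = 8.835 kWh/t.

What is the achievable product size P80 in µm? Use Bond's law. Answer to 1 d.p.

W = 10·Wi·[P80^(−½) − F80^(−½)]
1/√P80 = 1/√F80 + W/(10·Wi)
  = 8.8350/(10·15.2) + 1/√11431 = 0.058125 + 0.009353 = 0.067478
P80 = (1/0.067478)² = 14.8196² = 219.62 µm

P80 = 219.6 µm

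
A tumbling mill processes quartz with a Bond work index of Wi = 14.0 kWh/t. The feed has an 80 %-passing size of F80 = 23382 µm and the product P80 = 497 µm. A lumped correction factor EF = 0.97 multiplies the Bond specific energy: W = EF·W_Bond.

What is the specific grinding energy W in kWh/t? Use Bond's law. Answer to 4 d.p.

W = 5.2034 kWh/t

W = 10 Wi / √P80 − 10 Wi / √F80
1/√497 = 0.044856;  1/√23382 = 0.006540
W = 10·14.0·(0.044856 − 0.006540) = 5.3643 kWh/t
W_actual = 0.97 × 5.3643 = 5.2034 kWh/t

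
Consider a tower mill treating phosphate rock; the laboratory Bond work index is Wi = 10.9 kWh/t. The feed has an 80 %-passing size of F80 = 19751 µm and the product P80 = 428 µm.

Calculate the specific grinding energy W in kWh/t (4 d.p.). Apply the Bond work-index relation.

W = 4.4931 kWh/t

W = 10 Wi (P80^-0.5 − F80^-0.5)
1/√428 = 0.048337;  1/√19751 = 0.007116
W = 10·10.9·(0.048337 − 0.007116) = 4.4931 kWh/t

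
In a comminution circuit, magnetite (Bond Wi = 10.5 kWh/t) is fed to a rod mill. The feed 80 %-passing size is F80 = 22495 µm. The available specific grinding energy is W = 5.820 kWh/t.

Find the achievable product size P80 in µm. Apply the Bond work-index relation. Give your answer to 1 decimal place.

P80 = 259.3 µm

W = 10 Wi (P80^-0.5 − F80^-0.5)
⇒ 1/√P80 = W/(10 Wi) + 1/√F80
  = 5.8200/(10·10.5) + 1/√22495 = 0.055429 + 0.006667 = 0.062096
P80 = (1/0.062096)² = 16.1041² = 259.34 µm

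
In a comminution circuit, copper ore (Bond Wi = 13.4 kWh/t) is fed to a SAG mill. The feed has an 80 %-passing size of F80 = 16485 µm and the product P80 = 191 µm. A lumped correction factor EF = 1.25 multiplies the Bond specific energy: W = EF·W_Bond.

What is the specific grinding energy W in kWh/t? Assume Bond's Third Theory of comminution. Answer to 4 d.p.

W = 10 Wi / √P80 − 10 Wi / √F80
1/√191 = 0.072357;  1/√16485 = 0.007789
W = 10·13.4·(0.072357 − 0.007789) = 8.6522 kWh/t
W_actual = 1.25 × 8.6522 = 10.8153 kWh/t

W = 10.8153 kWh/t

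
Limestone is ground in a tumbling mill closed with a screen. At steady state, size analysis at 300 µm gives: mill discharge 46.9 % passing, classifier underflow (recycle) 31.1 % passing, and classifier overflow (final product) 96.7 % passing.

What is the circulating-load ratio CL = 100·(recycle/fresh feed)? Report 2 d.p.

Let r = R/F. Size balance at 300 µm:
r = (o − d)/(d − u)
r = (96.7 − 46.9)/(46.9 − 31.1) = 49.8/15.8 = 3.1519
CL = 100·r = 315.19 %

CL = 315.19 %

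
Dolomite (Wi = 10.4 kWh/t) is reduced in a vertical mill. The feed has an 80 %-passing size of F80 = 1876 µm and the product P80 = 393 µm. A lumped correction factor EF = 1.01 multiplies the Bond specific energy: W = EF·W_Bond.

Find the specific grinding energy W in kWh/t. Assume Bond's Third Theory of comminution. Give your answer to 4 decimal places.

W = 2.8734 kWh/t

W = 10 Wi (1/√P80 − 1/√F80)  [Bond]
1/√393 = 0.050443;  1/√1876 = 0.023088
W = 10·10.4·(0.050443 − 0.023088) = 2.8450 kWh/t
Apply correction: 2.8450 × 1.01 = 2.8734 kWh/t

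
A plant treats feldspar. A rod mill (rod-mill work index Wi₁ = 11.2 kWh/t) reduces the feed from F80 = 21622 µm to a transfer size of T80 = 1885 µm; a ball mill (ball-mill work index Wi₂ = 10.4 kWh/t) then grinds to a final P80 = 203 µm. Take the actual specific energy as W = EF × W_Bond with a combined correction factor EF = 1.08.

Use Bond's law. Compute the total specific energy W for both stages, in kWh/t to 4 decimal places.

W = 10·Wi·(P80^(-½) − F80^(-½))
Stage 1 (21622→1885 µm, Wi₁=11.2): W₁ = 10·11.2·(0.023033 − 0.006801) = 1.8180 kWh/t
Stage 2 (1885→203 µm, Wi₂=10.4): W₂ = 10·10.4·(0.070186 − 0.023033) = 4.9040 kWh/t
W = W₁ + W₂ = 1.8180 + 4.9040 = 6.7220 kWh/t
Corrected W = EF·W_Bond = 1.08·6.7220 = 7.2597 kWh/t

W = 7.2597 kWh/t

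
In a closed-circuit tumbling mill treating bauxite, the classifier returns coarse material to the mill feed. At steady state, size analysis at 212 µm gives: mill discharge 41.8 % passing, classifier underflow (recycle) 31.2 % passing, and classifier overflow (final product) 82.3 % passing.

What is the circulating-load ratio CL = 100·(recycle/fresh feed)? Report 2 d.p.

Balance %-passing 212 µm (r = R/F):
r = (o − d)/(d − u)
r = (82.3 − 41.8)/(41.8 − 31.2) = 40.5/10.6 = 3.8208
CL = 100·r = 382.08 %

CL = 382.08 %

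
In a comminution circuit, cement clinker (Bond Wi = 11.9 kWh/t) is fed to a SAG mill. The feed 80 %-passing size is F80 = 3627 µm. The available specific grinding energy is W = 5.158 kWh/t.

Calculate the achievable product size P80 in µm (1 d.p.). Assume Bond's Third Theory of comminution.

W = 10·Wi·[P80^(−½) − F80^(−½)]
⇒ 1/√P80 = W/(10·Wi) + 1/√F80
  = 5.1580/(10·11.9) + 1/√3627 = 0.043345 + 0.016605 = 0.059949
P80 = (1/0.059949)² = 16.6808² = 278.25 µm

P80 = 278.3 µm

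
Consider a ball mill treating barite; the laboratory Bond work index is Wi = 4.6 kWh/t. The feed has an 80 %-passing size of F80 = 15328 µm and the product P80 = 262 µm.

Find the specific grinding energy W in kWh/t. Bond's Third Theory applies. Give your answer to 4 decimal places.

W = 10 Wi / √P80 − 10 Wi / √F80
1/√262 = 0.061780;  1/√15328 = 0.008077
W = 10·4.6·(0.061780 − 0.008077) = 2.4703 kWh/t

W = 2.4703 kWh/t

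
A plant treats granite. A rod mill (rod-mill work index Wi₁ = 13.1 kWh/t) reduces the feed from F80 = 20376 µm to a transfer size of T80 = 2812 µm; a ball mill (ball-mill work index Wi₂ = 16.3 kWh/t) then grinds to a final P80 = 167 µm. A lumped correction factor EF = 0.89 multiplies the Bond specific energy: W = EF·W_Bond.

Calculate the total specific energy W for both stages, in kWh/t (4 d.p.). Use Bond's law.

W = 9.8720 kWh/t

W = 10 Wi (P80^-0.5 − F80^-0.5)
Stage 1 (20376→2812 µm, Wi₁=13.1): W₁ = 10·13.1·(0.018858 − 0.007006) = 1.5527 kWh/t
Stage 2 (2812→167 µm, Wi₂=16.3): W₂ = 10·16.3·(0.077382 − 0.018858) = 9.5395 kWh/t
W = W₁ + W₂ = 1.5527 + 9.5395 = 11.0921 kWh/t
Apply correction: 11.0921 × 0.89 = 9.8720 kWh/t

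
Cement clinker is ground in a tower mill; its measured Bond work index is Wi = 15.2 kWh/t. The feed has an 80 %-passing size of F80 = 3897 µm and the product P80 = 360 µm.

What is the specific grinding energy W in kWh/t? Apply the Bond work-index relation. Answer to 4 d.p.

W_Bond = 10·Wi·(1/√P₈₀ − 1/√F₈₀)
1/√360 = 0.052705;  1/√3897 = 0.016019
W = 10·15.2·(0.052705 − 0.016019) = 5.5762 kWh/t

W = 5.5762 kWh/t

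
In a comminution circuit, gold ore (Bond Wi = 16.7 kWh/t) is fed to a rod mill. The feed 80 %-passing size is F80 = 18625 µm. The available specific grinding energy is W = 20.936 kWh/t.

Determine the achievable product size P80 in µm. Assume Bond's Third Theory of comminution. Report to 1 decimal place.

W = 10 Wi / √P80 − 10 Wi / √F80
⇒ 1/√P80 = W/(10 Wi) + 1/√F80
  = 20.9360/(10·16.7) + 1/√18625 = 0.125365 + 0.007327 = 0.132693
P80 = (1/0.132693)² = 7.5362² = 56.79 µm

P80 = 56.8 µm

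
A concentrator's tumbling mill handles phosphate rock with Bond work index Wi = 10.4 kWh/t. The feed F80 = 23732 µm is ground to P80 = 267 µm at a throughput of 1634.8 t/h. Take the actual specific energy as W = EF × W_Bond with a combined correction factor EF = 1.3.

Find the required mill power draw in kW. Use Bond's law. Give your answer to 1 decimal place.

Bond: W = 10·Wi·(1/√P80 − 1/√F80)
W = 10·10.4·(1/√267 − 1/√23732) = 10·10.4·(0.054708) = 5.6896 kWh/t
Apply correction: 5.6896 × 1.3 = 7.3965 kWh/t
Mill draw = 7.3965 × 1634.8 = 12091.8 kW

P = 12091.8 kW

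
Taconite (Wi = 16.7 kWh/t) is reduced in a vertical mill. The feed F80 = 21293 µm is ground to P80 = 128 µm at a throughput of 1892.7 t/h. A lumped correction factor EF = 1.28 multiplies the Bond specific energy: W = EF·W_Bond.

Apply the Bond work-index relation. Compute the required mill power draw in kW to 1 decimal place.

P = 32987.9 kW

W = 10 Wi / √P80 − 10 Wi / √F80
W = 10·16.7·(1/√128 − 1/√21293) = 10·16.7·(0.081535) = 13.6164 kWh/t
With EF = 1.28: W = 13.6164·1.28 = 17.4290 kWh/t
Power = W × throughput = 17.4290 kWh/t × 1892.7 t/h = 32987.9 kW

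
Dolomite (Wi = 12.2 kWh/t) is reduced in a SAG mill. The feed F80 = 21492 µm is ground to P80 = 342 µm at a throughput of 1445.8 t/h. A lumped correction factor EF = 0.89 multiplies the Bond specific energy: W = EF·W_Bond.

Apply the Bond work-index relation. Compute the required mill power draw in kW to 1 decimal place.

W = 10 Wi / √P80 − 10 Wi / √F80
W = 10·12.2·(1/√342 − 1/√21492) = 10·12.2·(0.047253) = 5.7648 kWh/t
W_actual = 0.89 × 5.7648 = 5.1307 kWh/t
Mill draw = 5.1307 × 1445.8 = 7417.9 kW

P = 7417.9 kW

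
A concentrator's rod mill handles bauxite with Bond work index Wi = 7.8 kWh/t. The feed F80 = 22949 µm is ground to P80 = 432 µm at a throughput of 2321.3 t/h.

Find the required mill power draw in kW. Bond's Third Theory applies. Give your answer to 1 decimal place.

P = 7516.1 kW

W_Bond = 10·Wi·(1/√P₈₀ − 1/√F₈₀)
W = 10·7.8·(1/√432 − 1/√22949) = 10·7.8·(0.041511) = 3.2379 kWh/t
P_mill = W·ṁ = 3.2379·2321.3 = 7516.1 kW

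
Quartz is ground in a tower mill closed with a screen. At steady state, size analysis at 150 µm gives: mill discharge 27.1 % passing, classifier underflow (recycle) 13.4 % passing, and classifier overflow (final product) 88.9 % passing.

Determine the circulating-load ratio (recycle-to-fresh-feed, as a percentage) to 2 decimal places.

Classifier node, passing 150 µm:
d + r·d = r·u + o → r(d−u) = o−d
r = (88.9 − 27.1)/(27.1 − 13.4) = 61.8/13.7 = 4.5109
CL = 100·r = 451.09 %

CL = 451.09 %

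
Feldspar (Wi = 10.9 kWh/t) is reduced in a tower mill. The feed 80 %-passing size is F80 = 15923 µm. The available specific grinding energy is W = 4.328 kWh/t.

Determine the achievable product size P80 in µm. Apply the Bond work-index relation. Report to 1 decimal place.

W = 10 Wi / √P80 − 10 Wi / √F80
P80^(−½) = W/(10 Wi) + F80^(−½)
  = 4.3280/(10·10.9) + 1/√15923 = 0.039706 + 0.007925 = 0.047631
P80 = (1/0.047631)² = 20.9946² = 440.77 µm

P80 = 440.8 µm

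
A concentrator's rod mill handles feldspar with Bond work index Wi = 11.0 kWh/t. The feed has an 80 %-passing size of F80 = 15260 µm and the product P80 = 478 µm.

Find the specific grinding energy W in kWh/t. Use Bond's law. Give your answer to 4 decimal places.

W = 10 Wi / √P80 − 10 Wi / √F80
1/√478 = 0.045739;  1/√15260 = 0.008095
W = 10·11.0·(0.045739 − 0.008095) = 4.1408 kWh/t

W = 4.1408 kWh/t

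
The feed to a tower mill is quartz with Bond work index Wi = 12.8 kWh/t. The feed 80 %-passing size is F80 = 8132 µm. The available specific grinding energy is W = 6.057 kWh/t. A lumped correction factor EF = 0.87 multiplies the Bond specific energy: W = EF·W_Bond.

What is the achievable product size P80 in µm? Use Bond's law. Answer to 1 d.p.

W = 10 Wi (1/√P80 − 1/√F80)  [Bond]
W_Bond = W / EF = 6.057 / 0.87 = 6.9621 kWh/t
P80^(−½) = W_Bond/(10 Wi) + F80^(−½)
  = 6.9621/(10·12.8) + 1/√8132 = 0.054391 + 0.011089 = 0.065480
P80 = (1/0.065480)² = 15.2717² = 233.23 µm

P80 = 233.2 µm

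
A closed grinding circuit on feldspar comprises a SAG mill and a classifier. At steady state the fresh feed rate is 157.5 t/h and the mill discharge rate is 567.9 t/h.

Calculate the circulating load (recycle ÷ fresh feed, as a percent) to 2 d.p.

Discharge = new feed + return, hence
R = M − F = 567.9 − 157.5 = 410.4 t/h
CL = 100·R/F = 100·410.4/157.5 = 260.57 %

CL = 260.57 %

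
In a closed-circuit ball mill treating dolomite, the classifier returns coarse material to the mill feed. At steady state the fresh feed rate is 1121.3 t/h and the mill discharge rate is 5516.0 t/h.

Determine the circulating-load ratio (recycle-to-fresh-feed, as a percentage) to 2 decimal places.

Discharge = new feed + return, hence
R = M − F = 5516.0 − 1121.3 = 4394.7 t/h
CL = 100·R/F = 100·4394.7/1121.3 = 391.93 %

CL = 391.93 %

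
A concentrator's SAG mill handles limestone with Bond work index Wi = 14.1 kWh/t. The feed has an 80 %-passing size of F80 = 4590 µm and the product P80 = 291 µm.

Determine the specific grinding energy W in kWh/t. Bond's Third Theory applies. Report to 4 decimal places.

W = 10·Wi·(P80^(-½) − F80^(-½))
1/√291 = 0.058621;  1/√4590 = 0.014760
W = 10·14.1·(0.058621 − 0.014760) = 6.1844 kWh/t

W = 6.1844 kWh/t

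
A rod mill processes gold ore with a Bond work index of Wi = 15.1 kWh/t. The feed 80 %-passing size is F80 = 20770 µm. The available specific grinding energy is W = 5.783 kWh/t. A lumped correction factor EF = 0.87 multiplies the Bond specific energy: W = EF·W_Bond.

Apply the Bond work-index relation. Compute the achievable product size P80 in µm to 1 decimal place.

P80 = 385.1 µm

Bond: W = 10·Wi·(1/√P80 − 1/√F80)
W_Bond = W / EF = 5.783 / 0.87 = 6.6471 kWh/t
⇒ 1/√P80 = W_Bond/(10 Wi) + 1/√F80
  = 6.6471/(10·15.1) + 1/√20770 = 0.044021 + 0.006939 = 0.050959
P80 = (1/0.050959)² = 19.6234² = 385.08 µm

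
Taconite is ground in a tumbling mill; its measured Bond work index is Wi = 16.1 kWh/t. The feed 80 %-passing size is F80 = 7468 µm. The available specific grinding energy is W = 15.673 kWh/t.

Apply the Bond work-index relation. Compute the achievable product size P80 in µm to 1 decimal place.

Bond:  W = 10 Wi (1/√P − 1/√F)
⇒ 1/√P80 = W/(10 Wi) + 1/√F80
  = 15.6730/(10·16.1) + 1/√7468 = 0.097348 + 0.011572 = 0.108920
P80 = (1/0.108920)² = 9.1811² = 84.29 µm

P80 = 84.3 µm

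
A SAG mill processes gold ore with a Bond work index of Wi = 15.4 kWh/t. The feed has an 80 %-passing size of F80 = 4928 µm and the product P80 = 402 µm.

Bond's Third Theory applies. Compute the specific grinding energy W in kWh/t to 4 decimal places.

W = 10 Wi (P80^-0.5 − F80^-0.5)
1/√402 = 0.049875;  1/√4928 = 0.014245
W = 10·15.4·(0.049875 − 0.014245) = 5.4871 kWh/t

W = 5.4871 kWh/t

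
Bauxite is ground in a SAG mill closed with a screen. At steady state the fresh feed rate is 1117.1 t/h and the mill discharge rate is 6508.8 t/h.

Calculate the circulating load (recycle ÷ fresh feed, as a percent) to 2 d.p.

CL = 482.65 %

M = F + R at steady state, so:
R = M − F = 6508.8 − 1117.1 = 5391.7 t/h
CL = 100·R/F = 100·5391.7/1117.1 = 482.65 %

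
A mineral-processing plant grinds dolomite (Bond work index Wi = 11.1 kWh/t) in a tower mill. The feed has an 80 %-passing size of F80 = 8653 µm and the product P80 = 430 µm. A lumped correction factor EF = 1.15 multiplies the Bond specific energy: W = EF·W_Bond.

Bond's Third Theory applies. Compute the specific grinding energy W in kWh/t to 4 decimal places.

W = 4.7836 kWh/t

Bond:  W = 10 Wi (1/√P − 1/√F)
1/√430 = 0.048224;  1/√8653 = 0.010750
W = 10·11.1·(0.048224 − 0.010750) = 4.1596 kWh/t
Apply correction: 4.1596 × 1.15 = 4.7836 kWh/t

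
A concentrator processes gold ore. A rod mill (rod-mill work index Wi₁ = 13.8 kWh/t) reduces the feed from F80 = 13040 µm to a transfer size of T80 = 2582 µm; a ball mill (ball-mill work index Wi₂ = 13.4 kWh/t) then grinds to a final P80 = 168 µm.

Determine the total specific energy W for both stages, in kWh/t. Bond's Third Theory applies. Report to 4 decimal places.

W = 9.2086 kWh/t

W_Bond = 10·Wi·(1/√P₈₀ − 1/√F₈₀)
Stage 1 (13040→2582 µm, Wi₁=13.8): W₁ = 10·13.8·(0.019680 − 0.008757) = 1.5073 kWh/t
Stage 2 (2582→168 µm, Wi₂=13.4): W₂ = 10·13.4·(0.077152 − 0.019680) = 7.7012 kWh/t
W = W₁ + W₂ = 1.5073 + 7.7012 = 9.2086 kWh/t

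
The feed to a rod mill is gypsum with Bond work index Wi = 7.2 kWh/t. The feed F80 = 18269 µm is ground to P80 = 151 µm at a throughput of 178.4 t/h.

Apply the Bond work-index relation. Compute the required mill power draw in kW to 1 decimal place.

W = 10 Wi (P80^-0.5 − F80^-0.5)
W = 10·7.2·(1/√151 − 1/√18269) = 10·7.2·(0.073980) = 5.3266 kWh/t
P_mill = W·ṁ = 5.3266·178.4 = 950.3 kW

P = 950.3 kW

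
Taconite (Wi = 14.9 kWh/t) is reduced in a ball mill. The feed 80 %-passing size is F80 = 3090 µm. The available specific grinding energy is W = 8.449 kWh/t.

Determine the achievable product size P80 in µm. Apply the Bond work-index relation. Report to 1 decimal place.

W = 10·Wi·(P80^(-½) − F80^(-½))
P80^-0.5 = F80^-0.5 + W/(10 Wi)
  = 8.4490/(10·14.9) + 1/√3090 = 0.056705 + 0.017990 = 0.074694
P80 = (1/0.074694)² = 13.3879² = 179.24 µm

P80 = 179.2 µm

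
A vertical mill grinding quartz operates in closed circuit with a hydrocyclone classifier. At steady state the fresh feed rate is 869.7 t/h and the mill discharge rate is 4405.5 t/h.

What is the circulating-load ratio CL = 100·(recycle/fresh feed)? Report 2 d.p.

CL = 406.55 %

Discharge = new feed + return, hence
R = M − F = 4405.5 − 869.7 = 3535.8 t/h
CL = 100·R/F = 100·3535.8/869.7 = 406.55 %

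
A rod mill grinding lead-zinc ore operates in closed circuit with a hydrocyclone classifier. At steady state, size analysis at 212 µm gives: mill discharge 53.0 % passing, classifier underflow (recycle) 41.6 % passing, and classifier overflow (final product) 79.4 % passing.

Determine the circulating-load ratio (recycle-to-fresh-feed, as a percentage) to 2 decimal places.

Let r = R/F. Size balance at 212 µm:
d + r·d = r·u + o → r(d−u) = o−d
r = (79.4 − 53.0)/(53.0 − 41.6) = 26.4/11.4 = 2.3158
CL = 100·r = 231.58 %

CL = 231.58 %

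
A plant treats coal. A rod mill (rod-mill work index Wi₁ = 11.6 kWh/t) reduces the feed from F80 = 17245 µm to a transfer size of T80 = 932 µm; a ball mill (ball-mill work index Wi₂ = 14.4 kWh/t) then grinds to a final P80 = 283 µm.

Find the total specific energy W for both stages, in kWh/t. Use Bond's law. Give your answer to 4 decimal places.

W = 6.7594 kWh/t

W = 10 Wi / √P80 − 10 Wi / √F80
Stage 1 (17245→932 µm, Wi₁=11.6): W₁ = 10·11.6·(0.032756 − 0.007615) = 2.9164 kWh/t
Stage 2 (932→283 µm, Wi₂=14.4): W₂ = 10·14.4·(0.059444 − 0.032756) = 3.8430 kWh/t
W = W₁ + W₂ = 2.9164 + 3.8430 = 6.7594 kWh/t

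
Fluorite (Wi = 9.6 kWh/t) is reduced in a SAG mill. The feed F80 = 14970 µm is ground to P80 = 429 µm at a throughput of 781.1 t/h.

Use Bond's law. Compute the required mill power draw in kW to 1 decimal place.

P = 3007.5 kW

W = 10·Wi·(P80^(-½) − F80^(-½))
W = 10·9.6·(1/√429 − 1/√14970) = 10·9.6·(0.040107) = 3.8503 kWh/t
P_mill = W·ṁ = 3.8503·781.1 = 3007.5 kW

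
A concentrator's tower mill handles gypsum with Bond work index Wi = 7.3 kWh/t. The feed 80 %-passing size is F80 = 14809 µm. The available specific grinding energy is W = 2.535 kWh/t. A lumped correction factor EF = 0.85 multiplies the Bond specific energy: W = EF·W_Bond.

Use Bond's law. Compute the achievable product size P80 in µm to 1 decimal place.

P80 = 415.3 µm

W = 10·Wi·(P80^(-½) − F80^(-½))
W_Bond = W / EF = 2.535 / 0.85 = 2.9824 kWh/t
P80^-0.5 = F80^-0.5 + W_Bond/(10 Wi)
  = 2.9824/(10·7.3) + 1/√14809 = 0.040854 + 0.008217 = 0.049072
P80 = (1/0.049072)² = 20.3784² = 415.28 µm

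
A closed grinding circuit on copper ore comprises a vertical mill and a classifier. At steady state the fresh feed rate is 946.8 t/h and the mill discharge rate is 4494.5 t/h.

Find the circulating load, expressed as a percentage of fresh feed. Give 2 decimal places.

Discharge = new feed + return, hence
R = M − F = 4494.5 − 946.8 = 3547.7 t/h
CL = 100·R/F = 100·3547.7/946.8 = 374.70 %

CL = 374.70 %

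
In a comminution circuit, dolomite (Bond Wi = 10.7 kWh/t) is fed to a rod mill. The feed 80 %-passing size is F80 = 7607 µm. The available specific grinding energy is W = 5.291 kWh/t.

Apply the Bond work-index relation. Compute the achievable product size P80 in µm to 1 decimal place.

W_Bond = 10·Wi·(1/√P₈₀ − 1/√F₈₀)
P80^(−½) = W/(10 Wi) + F80^(−½)
  = 5.2910/(10·10.7) + 1/√7607 = 0.049449 + 0.011466 = 0.060914
P80 = (1/0.060914)² = 16.4166² = 269.50 µm

P80 = 269.5 µm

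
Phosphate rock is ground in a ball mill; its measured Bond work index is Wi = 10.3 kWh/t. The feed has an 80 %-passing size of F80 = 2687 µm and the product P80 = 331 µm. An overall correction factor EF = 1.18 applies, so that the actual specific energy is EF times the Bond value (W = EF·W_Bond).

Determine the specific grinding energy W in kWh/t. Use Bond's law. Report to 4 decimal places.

W = 4.3358 kWh/t

W = 10·Wi·(P80^(-½) − F80^(-½))
1/√331 = 0.054965;  1/√2687 = 0.019292
W = 10·10.3·(0.054965 − 0.019292) = 3.6744 kWh/t
With EF = 1.18: W = 3.6744·1.18 = 4.3358 kWh/t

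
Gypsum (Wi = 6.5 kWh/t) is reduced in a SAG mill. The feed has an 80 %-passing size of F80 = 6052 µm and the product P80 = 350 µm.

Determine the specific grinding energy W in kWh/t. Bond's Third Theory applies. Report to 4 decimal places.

W = 2.6389 kWh/t

W = 10 Wi (P80^-0.5 − F80^-0.5)
1/√350 = 0.053452;  1/√6052 = 0.012854
W = 10·6.5·(0.053452 − 0.012854) = 2.6389 kWh/t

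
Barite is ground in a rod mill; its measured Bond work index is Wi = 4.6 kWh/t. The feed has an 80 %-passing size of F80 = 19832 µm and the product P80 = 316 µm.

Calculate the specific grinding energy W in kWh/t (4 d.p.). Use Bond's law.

Bond:  W = 10 Wi (1/√P − 1/√F)
1/√316 = 0.056254;  1/√19832 = 0.007101
W = 10·4.6·(0.056254 − 0.007101) = 2.2611 kWh/t

W = 2.2611 kWh/t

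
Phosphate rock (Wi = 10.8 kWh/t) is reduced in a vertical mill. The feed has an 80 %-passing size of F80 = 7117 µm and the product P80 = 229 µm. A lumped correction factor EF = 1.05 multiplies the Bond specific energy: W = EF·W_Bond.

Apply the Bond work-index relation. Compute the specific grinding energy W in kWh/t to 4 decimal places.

W = 6.1495 kWh/t

Bond: W = 10·Wi·(1/√P80 − 1/√F80)
1/√229 = 0.066082;  1/√7117 = 0.011854
W = 10·10.8·(0.066082 − 0.011854) = 5.8566 kWh/t
Corrected W = EF·W_Bond = 1.05·5.8566 = 6.1495 kWh/t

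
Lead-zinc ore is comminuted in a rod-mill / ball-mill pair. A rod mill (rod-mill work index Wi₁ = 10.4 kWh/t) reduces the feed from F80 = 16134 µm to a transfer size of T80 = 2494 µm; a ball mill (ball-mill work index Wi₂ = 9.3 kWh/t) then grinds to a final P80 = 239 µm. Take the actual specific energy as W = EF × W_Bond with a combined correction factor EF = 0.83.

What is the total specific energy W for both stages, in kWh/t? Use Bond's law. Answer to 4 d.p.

Bond:  W = 10 Wi (1/√P − 1/√F)
Stage 1 (16134→2494 µm, Wi₁=10.4): W₁ = 10·10.4·(0.020024 − 0.007873) = 1.2637 kWh/t
Stage 2 (2494→239 µm, Wi₂=9.3): W₂ = 10·9.3·(0.064685 − 0.020024) = 4.1534 kWh/t
W = W₁ + W₂ = 1.2637 + 4.1534 = 5.4172 kWh/t
With EF = 0.83: W = 5.4172·0.83 = 4.4962 kWh/t

W = 4.4962 kWh/t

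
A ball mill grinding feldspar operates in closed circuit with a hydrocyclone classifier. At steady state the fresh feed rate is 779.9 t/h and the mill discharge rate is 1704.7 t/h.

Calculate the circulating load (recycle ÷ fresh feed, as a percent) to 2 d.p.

CL = 118.58 %

Discharge = new feed + return, hence
R = M − F = 1704.7 − 779.9 = 924.8 t/h
CL = 100·R/F = 100·924.8/779.9 = 118.58 %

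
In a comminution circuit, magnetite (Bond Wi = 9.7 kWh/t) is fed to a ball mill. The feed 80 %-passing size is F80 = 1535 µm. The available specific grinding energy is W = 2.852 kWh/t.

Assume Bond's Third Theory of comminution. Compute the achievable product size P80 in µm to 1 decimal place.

Bond:  W = 10 Wi (1/√P − 1/√F)
P80^-0.5 = F80^-0.5 + W/(10 Wi)
  = 2.8520/(10·9.7) + 1/√1535 = 0.029402 + 0.025524 = 0.054926
P80 = (1/0.054926)² = 18.2064² = 331.47 µm

P80 = 331.5 µm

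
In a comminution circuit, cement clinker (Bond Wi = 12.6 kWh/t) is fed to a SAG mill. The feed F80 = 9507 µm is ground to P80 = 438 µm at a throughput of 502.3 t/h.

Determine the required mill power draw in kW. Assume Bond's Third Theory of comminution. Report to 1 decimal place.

P = 2375.0 kW

W = 10 Wi / √P80 − 10 Wi / √F80
W = 10·12.6·(1/√438 − 1/√9507) = 10·12.6·(0.037526) = 4.7283 kWh/t
P_mill = W·ṁ = 4.7283·502.3 = 2375.0 kW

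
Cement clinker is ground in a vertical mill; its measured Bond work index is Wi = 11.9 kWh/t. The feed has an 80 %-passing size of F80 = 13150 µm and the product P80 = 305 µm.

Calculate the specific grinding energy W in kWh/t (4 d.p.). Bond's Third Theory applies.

W = 5.7762 kWh/t

W = 10 Wi (1/√P80 − 1/√F80)  [Bond]
1/√305 = 0.057260;  1/√13150 = 0.008720
W = 10·11.9·(0.057260 − 0.008720) = 5.7762 kWh/t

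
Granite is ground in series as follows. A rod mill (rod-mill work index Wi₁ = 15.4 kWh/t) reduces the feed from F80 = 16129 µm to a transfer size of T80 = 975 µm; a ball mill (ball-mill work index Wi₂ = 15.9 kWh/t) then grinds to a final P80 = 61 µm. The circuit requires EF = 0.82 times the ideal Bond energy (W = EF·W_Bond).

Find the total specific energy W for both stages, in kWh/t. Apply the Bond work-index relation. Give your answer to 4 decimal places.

Bond: W = 10·Wi·(1/√P80 − 1/√F80)
Stage 1 (16129→975 µm, Wi₁=15.4): W₁ = 10·15.4·(0.032026 − 0.007874) = 3.7193 kWh/t
Stage 2 (975→61 µm, Wi₂=15.9): W₂ = 10·15.9·(0.128037 − 0.032026) = 15.2658 kWh/t
W = W₁ + W₂ = 3.7193 + 15.2658 = 18.9851 kWh/t
Corrected W = EF·W_Bond = 0.82·18.9851 = 15.5678 kWh/t

W = 15.5678 kWh/t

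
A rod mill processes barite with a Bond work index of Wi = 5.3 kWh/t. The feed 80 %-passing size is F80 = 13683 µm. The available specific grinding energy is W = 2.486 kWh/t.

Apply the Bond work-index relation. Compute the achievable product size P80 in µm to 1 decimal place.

Bond: W = 10·Wi·(1/√P80 − 1/√F80)
1/√P80 = 1/√F80 + W/(10·Wi)
  = 2.4860/(10·5.3) + 1/√13683 = 0.046906 + 0.008549 = 0.055455
P80 = (1/0.055455)² = 18.0328² = 325.18 µm

P80 = 325.2 µm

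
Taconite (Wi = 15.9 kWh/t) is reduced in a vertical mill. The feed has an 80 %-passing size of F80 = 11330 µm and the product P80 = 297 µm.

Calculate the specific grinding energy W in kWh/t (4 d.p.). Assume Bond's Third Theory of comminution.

W = 10 Wi (P80^-0.5 − F80^-0.5)
1/√297 = 0.058026;  1/√11330 = 0.009395
W = 10·15.9·(0.058026 − 0.009395) = 7.7324 kWh/t

W = 7.7324 kWh/t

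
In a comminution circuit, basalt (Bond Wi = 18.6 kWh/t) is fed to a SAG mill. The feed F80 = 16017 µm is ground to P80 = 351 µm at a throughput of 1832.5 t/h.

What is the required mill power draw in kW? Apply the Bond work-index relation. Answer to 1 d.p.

P = 15499.8 kW

W = 10 Wi (P80^-0.5 − F80^-0.5)
W = 10·18.6·(1/√351 − 1/√16017) = 10·18.6·(0.045475) = 8.4583 kWh/t
Mill draw = 8.4583 × 1832.5 = 15499.8 kW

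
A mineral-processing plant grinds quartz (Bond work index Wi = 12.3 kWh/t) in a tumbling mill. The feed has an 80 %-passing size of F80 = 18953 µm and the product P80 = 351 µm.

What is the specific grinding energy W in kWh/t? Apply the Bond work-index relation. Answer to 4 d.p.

W = 5.6718 kWh/t

Bond:  W = 10 Wi (1/√P − 1/√F)
1/√351 = 0.053376;  1/√18953 = 0.007264
W = 10·12.3·(0.053376 − 0.007264) = 5.6718 kWh/t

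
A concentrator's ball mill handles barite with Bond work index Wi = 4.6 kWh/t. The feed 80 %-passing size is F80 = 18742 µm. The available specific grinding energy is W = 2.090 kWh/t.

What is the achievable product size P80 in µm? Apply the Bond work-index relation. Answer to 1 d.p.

Bond:  W = 10 Wi (1/√P − 1/√F)
⇒ 1/√P80 = W/(10·Wi) + 1/√F80
  = 2.0900/(10·4.6) + 1/√18742 = 0.045435 + 0.007305 = 0.052739
P80 = (1/0.052739)² = 18.9612² = 359.53 µm

P80 = 359.5 µm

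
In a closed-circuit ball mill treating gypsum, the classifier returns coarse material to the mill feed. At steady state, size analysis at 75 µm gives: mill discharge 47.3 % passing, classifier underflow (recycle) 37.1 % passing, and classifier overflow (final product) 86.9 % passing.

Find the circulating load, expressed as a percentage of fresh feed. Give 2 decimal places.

Mass balance on the −75 µm fraction:
d + r·d = r·u + o → r(d−u) = o−d
r = (86.9 − 47.3)/(47.3 − 37.1) = 39.6/10.2 = 3.8824
CL = 100·r = 388.24 %

CL = 388.24 %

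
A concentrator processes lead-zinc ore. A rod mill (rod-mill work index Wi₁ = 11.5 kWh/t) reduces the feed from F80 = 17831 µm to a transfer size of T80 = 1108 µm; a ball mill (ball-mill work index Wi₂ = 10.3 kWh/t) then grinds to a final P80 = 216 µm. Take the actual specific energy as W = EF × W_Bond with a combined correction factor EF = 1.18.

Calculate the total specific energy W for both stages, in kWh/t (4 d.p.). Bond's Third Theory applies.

W = 10·Wi·(P80^(-½) − F80^(-½))
Stage 1 (17831→1108 µm, Wi₁=11.5): W₁ = 10·11.5·(0.030042 − 0.007489) = 2.5936 kWh/t
Stage 2 (1108→216 µm, Wi₂=10.3): W₂ = 10·10.3·(0.068041 − 0.030042) = 3.9139 kWh/t
W = W₁ + W₂ = 2.5936 + 3.9139 = 6.5076 kWh/t
Apply correction: 6.5076 × 1.18 = 7.6789 kWh/t

W = 7.6789 kWh/t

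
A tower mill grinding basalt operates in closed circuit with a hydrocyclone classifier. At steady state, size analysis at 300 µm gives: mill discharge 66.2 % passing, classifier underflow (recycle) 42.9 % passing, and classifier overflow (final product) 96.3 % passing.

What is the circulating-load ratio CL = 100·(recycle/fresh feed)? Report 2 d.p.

Balance %-passing 300 µm (r = R/F):
d + r·d = r·u + o → r(d−u) = o−d
r = (96.3 − 66.2)/(66.2 − 42.9) = 30.1/23.3 = 1.2918
CL = 100·r = 129.18 %

CL = 129.18 %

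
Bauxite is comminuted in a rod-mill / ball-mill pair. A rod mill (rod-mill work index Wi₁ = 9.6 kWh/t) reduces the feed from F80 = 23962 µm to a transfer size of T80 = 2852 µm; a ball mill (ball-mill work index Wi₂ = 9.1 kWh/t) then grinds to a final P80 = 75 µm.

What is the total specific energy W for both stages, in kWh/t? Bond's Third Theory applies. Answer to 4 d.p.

W = 10 Wi (P80^-0.5 − F80^-0.5)
Stage 1 (23962→2852 µm, Wi₁=9.6): W₁ = 10·9.6·(0.018725 − 0.006460) = 1.1774 kWh/t
Stage 2 (2852→75 µm, Wi₂=9.1): W₂ = 10·9.1·(0.115470 − 0.018725) = 8.8038 kWh/t
W = W₁ + W₂ = 1.1774 + 8.8038 = 9.9812 kWh/t

W = 9.9812 kWh/t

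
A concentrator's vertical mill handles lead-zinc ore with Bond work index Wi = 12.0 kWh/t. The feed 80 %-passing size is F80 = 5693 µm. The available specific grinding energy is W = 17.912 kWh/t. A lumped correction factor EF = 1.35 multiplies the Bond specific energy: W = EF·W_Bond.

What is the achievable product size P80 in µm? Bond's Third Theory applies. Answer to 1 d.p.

P80 = 65.2 µm

Bond: W = 10·Wi·(1/√P80 − 1/√F80)
W_Bond = W / EF = 17.912 / 1.35 = 13.2681 kWh/t
P80^(−½) = W_Bond/(10 Wi) + F80^(−½)
  = 13.2681/(10·12.0) + 1/√5693 = 0.110568 + 0.013253 = 0.123821
P80 = (1/0.123821)² = 8.0762² = 65.22 µm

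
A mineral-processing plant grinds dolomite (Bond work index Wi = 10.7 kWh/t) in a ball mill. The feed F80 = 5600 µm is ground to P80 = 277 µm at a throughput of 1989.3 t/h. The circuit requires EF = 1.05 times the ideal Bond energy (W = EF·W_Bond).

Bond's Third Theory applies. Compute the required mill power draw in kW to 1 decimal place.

P = 10442.1 kW

Bond: W = 10·Wi·(1/√P80 − 1/√F80)
W = 10·10.7·(1/√277 − 1/√5600) = 10·10.7·(0.046721) = 4.9992 kWh/t
Apply correction: 4.9992 × 1.05 = 5.2491 kWh/t
Power = W × throughput = 5.2491 kWh/t × 1989.3 t/h = 10442.1 kW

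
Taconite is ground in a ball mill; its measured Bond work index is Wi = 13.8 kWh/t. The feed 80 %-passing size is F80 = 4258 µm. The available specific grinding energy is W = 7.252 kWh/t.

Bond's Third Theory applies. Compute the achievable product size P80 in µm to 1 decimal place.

P80 = 217.1 µm

W = 10 Wi (P80^-0.5 − F80^-0.5)
⇒ 1/√P80 = W/(10 Wi) + 1/√F80
  = 7.2520/(10·13.8) + 1/√4258 = 0.052551 + 0.015325 = 0.067876
P80 = (1/0.067876)² = 14.7328² = 217.06 µm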